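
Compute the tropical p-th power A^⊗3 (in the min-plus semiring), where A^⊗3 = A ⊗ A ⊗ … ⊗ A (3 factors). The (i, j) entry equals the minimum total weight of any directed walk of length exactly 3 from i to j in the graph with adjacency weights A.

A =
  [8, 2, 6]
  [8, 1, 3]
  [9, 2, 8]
A^⊗3 =
  [11, 4, 6]
  [10, 3, 5]
  [11, 4, 6]

Each entry (A^⊗3)_ij equals the minimum over all length-3 walks i = v_0 → v_1 → … → v_3 = j of Σ_t A[v_t][v_{t+1}]. For example, for (i, j) = (0, 2) we minimise over 9 possible intermediate vertex sequences; the minimum is 6, attained along the walk 0 → 1 → 1 → 2.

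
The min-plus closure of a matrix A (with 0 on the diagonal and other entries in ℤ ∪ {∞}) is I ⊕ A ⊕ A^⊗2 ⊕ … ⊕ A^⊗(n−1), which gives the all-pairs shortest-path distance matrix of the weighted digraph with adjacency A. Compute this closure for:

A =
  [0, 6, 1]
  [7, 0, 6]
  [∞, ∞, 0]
Closure =
  [0, 6, 1]
  [7, 0, 6]
  [∞, ∞, 0]

This is the Floyd-Warshall all-pairs shortest-path computation. For each intermediate vertex k = 0, 1, …, 2, update dist[i][j] ← min(dist[i][j], dist[i][k] + dist[k][j]). The final matrix gives, for each (i, j), the minimum total weight of any directed path from i to j (possibly empty when i = j).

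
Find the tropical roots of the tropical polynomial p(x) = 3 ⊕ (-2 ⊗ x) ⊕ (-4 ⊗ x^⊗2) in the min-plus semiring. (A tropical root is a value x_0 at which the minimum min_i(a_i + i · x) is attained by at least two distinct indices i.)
Roots: {2, 5}

Each tropical root is a break point of the lower envelope of the lines y = a_i + i · x (there are 3 lines, with slopes 0, 1, ..., 2). Only the lines that attain the minimum somewhere contribute to roots; other lines are dominated. Here the surviving (envelope) indices are i = 2, i = 1, i = 0.
Intersections between consecutive envelope lines give the roots: for adjacent envelope indices i < j the intersection is x = (a_i − a_j) / (j − i). Reading off the sorted break points: {2, 5}.
Verification: at each break x_0, at least two indices attain the minimum of min_i(a_i + i · x_0).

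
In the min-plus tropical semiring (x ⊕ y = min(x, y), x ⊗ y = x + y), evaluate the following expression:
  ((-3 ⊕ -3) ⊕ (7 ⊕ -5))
((-3 ⊕ -3) ⊕ (7 ⊕ -5)) = -5

Expand innermost to outermost. Recall ⊕ takes the minimum of its arguments and ⊗ takes their sum. Working out the expression ((-3 ⊕ -3) ⊕ (7 ⊕ -5)) gives -5.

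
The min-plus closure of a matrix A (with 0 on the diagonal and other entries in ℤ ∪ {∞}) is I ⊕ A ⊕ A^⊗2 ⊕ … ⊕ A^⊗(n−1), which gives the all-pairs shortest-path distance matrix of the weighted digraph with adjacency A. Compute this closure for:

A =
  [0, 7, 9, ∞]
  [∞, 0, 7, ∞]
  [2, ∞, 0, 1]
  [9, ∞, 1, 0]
Closure =
  [0, 7, 9, 10]
  [9, 0, 7, 8]
  [2, 9, 0, 1]
  [3, 10, 1, 0]

This is the Floyd-Warshall all-pairs shortest-path computation. For each intermediate vertex k = 0, 1, …, 3, update dist[i][j] ← min(dist[i][j], dist[i][k] + dist[k][j]). The final matrix gives, for each (i, j), the minimum total weight of any directed path from i to j (possibly empty when i = j).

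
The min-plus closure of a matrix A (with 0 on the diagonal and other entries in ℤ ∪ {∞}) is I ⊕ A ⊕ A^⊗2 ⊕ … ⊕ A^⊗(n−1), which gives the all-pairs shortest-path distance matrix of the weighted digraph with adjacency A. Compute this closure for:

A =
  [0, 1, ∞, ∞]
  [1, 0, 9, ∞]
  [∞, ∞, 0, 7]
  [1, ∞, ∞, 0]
Closure =
  [0, 1, 10, 17]
  [1, 0, 9, 16]
  [8, 9, 0, 7]
  [1, 2, 11, 0]

This is the Floyd-Warshall all-pairs shortest-path computation. For each intermediate vertex k = 0, 1, …, 3, update dist[i][j] ← min(dist[i][j], dist[i][k] + dist[k][j]). The final matrix gives, for each (i, j), the minimum total weight of any directed path from i to j (possibly empty when i = j).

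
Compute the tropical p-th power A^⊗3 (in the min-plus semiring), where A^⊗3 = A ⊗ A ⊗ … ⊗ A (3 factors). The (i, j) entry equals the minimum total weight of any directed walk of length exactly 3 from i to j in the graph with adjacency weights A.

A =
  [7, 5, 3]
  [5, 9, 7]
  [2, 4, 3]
A^⊗3 =
  [8, 10, 8]
  [10, 12, 11]
  [7, 9, 8]

Each entry (A^⊗3)_ij equals the minimum over all length-3 walks i = v_0 → v_1 → … → v_3 = j of Σ_t A[v_t][v_{t+1}]. For example, for (i, j) = (0, 2) we minimise over 9 possible intermediate vertex sequences; the minimum is 8, attained along the walk 0 → 2 → 0 → 2.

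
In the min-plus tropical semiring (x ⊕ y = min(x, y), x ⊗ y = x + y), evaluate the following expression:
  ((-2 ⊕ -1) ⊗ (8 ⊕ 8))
((-2 ⊕ -1) ⊗ (8 ⊕ 8)) = 6

Expand innermost to outermost. Recall ⊕ takes the minimum of its arguments and ⊗ takes their sum. Working out the expression ((-2 ⊕ -1) ⊗ (8 ⊕ 8)) gives 6.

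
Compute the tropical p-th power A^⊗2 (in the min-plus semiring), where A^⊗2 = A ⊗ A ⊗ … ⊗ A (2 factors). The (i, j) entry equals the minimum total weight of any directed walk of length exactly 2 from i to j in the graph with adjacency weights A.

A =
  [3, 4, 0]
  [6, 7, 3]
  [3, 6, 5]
A^⊗2 =
  [3, 6, 3]
  [6, 9, 6]
  [6, 7, 3]

Each entry (A^⊗2)_ij equals the minimum over all length-2 walks i = v_0 → v_1 → … → v_2 = j of Σ_t A[v_t][v_{t+1}]. For example, for (i, j) = (0, 2) we minimise over 3 possible intermediate vertex sequences; the minimum is 3, attained along the walk 0 → 0 → 2.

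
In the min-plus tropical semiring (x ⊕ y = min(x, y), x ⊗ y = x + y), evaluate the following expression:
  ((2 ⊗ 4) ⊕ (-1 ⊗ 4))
((2 ⊗ 4) ⊕ (-1 ⊗ 4)) = 3

Expand innermost to outermost. Recall ⊕ takes the minimum of its arguments and ⊗ takes their sum. Working out the expression ((2 ⊗ 4) ⊕ (-1 ⊗ 4)) gives 3.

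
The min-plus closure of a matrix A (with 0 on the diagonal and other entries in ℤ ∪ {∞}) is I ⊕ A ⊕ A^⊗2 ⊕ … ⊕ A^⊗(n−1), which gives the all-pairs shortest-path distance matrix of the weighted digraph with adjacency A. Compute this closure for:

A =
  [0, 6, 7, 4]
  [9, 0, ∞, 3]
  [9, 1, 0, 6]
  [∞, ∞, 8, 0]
Closure =
  [0, 6, 7, 4]
  [9, 0, 11, 3]
  [9, 1, 0, 4]
  [17, 9, 8, 0]

This is the Floyd-Warshall all-pairs shortest-path computation. For each intermediate vertex k = 0, 1, …, 3, update dist[i][j] ← min(dist[i][j], dist[i][k] + dist[k][j]). The final matrix gives, for each (i, j), the minimum total weight of any directed path from i to j (possibly empty when i = j).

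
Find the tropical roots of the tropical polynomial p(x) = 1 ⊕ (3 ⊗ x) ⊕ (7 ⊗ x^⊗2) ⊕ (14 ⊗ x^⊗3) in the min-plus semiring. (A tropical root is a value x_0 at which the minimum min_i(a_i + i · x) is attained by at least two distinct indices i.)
Roots: {-7, -4, -2}

Each tropical root is a break point of the lower envelope of the lines y = a_i + i · x (there are 4 lines, with slopes 0, 1, ..., 3). Only the lines that attain the minimum somewhere contribute to roots; other lines are dominated. Here the surviving (envelope) indices are i = 3, i = 2, i = 1, i = 0.
Intersections between consecutive envelope lines give the roots: for adjacent envelope indices i < j the intersection is x = (a_i − a_j) / (j − i). Reading off the sorted break points: {-7, -4, -2}.
Verification: at each break x_0, at least two indices attain the minimum of min_i(a_i + i · x_0).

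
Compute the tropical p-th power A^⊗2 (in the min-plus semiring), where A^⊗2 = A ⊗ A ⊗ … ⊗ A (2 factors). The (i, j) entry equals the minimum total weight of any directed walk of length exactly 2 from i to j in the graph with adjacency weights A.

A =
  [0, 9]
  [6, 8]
A^⊗2 =
  [0, 9]
  [6, 15]

Each entry (A^⊗2)_ij equals the minimum over all length-2 walks i = v_0 → v_1 → … → v_2 = j of Σ_t A[v_t][v_{t+1}]. For example, for (i, j) = (0, 1) we minimise over 2 possible intermediate vertex sequences; the minimum is 9, attained along the walk 0 → 0 → 1.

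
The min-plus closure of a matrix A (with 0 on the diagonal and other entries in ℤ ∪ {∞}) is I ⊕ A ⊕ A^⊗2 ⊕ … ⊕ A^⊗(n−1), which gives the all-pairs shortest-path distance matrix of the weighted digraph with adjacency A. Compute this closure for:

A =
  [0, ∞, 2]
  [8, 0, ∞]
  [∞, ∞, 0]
Closure =
  [0, ∞, 2]
  [8, 0, 10]
  [∞, ∞, 0]

This is the Floyd-Warshall all-pairs shortest-path computation. For each intermediate vertex k = 0, 1, …, 2, update dist[i][j] ← min(dist[i][j], dist[i][k] + dist[k][j]). The final matrix gives, for each (i, j), the minimum total weight of any directed path from i to j (possibly empty when i = j).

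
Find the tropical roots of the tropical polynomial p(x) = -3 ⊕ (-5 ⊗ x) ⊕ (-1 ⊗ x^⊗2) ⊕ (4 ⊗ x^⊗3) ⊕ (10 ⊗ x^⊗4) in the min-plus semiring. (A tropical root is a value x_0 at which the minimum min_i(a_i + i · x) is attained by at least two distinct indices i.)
Roots: {-6, -5, -4, 2}

Each tropical root is a break point of the lower envelope of the lines y = a_i + i · x (there are 5 lines, with slopes 0, 1, ..., 4). Only the lines that attain the minimum somewhere contribute to roots; other lines are dominated. Here the surviving (envelope) indices are i = 4, i = 3, i = 2, i = 1, i = 0.
Intersections between consecutive envelope lines give the roots: for adjacent envelope indices i < j the intersection is x = (a_i − a_j) / (j − i). Reading off the sorted break points: {-6, -5, -4, 2}.
Verification: at each break x_0, at least two indices attain the minimum of min_i(a_i + i · x_0).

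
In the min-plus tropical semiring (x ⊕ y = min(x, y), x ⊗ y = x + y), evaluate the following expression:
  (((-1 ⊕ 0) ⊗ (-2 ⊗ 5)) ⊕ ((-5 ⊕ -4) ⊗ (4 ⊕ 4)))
(((-1 ⊕ 0) ⊗ (-2 ⊗ 5)) ⊕ ((-5 ⊕ -4) ⊗ (4 ⊕ 4))) = -1

Expand innermost to outermost. Recall ⊕ takes the minimum of its arguments and ⊗ takes their sum. Working out the expression (((-1 ⊕ 0) ⊗ (-2 ⊗ 5)) ⊕ ((-5 ⊕ -4) ⊗ (4 ⊕ 4))) gives -1.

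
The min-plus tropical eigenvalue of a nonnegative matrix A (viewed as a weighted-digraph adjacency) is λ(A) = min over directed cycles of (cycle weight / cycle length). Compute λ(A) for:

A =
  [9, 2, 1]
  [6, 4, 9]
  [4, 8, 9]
λ(A) = 5/2

Enumerate directed cycles and compute their means (weight / length). Sample:
  cycle 0 → 0: weight = 9, length = 1, mean = 9/1 ≈ 9.000
  cycle 1 → 1: weight = 4, length = 1, mean = 4/1 ≈ 4.000
  cycle 2 → 2: weight = 9, length = 1, mean = 9/1 ≈ 9.000
  cycle 0 → 1 → 0: weight = 8, length = 2, mean = 8/2 ≈ 4.000
  cycle 0 → 2 → 0: weight = 5, length = 2, mean = 5/2 ≈ 2.500
  cycle 1 → 0 → 1: weight = 8, length = 2, mean = 8/2 ≈ 4.000
Minimum mean = 2.500, attained e.g. along the cycle 0 → 2 → 0 with weight 5 and length 2. So λ(A) = 5/2 = 5/2.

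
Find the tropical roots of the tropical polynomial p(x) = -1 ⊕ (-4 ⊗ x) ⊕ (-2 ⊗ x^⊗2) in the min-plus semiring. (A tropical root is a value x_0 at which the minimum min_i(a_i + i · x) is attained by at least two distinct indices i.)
Roots: {-2, 3}

Each tropical root is a break point of the lower envelope of the lines y = a_i + i · x (there are 3 lines, with slopes 0, 1, ..., 2). Only the lines that attain the minimum somewhere contribute to roots; other lines are dominated. Here the surviving (envelope) indices are i = 2, i = 1, i = 0.
Intersections between consecutive envelope lines give the roots: for adjacent envelope indices i < j the intersection is x = (a_i − a_j) / (j − i). Reading off the sorted break points: {-2, 3}.
Verification: at each break x_0, at least two indices attain the minimum of min_i(a_i + i · x_0).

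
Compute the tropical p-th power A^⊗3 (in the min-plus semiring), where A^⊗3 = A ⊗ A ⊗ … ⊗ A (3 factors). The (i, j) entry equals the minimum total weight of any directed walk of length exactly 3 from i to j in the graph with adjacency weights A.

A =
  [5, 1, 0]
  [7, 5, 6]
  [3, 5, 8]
A^⊗3 =
  [8, 4, 3]
  [10, 10, 9]
  [6, 8, 8]

Each entry (A^⊗3)_ij equals the minimum over all length-3 walks i = v_0 → v_1 → … → v_3 = j of Σ_t A[v_t][v_{t+1}]. For example, for (i, j) = (0, 2) we minimise over 9 possible intermediate vertex sequences; the minimum is 3, attained along the walk 0 → 2 → 0 → 2.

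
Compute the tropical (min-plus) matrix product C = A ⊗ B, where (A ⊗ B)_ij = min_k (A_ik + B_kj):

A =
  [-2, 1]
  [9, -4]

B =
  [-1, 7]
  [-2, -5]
A ⊗ B =
  [-3, -4]
  [-6, -9]

Apply the min-plus product entry-by-entry:
  C[0][0] = min over k of (A[0][0] + B[0][0] = -2 + -1 = -3, A[0][1] + B[1][0] = 1 + -2 = -1) = -3 (attained at k = 0)
  C[0][1] = min over k of (A[0][0] + B[0][1] = -2 + 7 = 5, A[0][1] + B[1][1] = 1 + -5 = -4) = -4 (attained at k = 1)
  C[1][0] = min over k of (A[1][0] + B[0][0] = 9 + -1 = 8, A[1][1] + B[1][0] = -4 + -2 = -6) = -6 (attained at k = 1)
  C[1][1] = min over k of (A[1][0] + B[0][1] = 9 + 7 = 16, A[1][1] + B[1][1] = -4 + -5 = -9) = -9 (attained at k = 1)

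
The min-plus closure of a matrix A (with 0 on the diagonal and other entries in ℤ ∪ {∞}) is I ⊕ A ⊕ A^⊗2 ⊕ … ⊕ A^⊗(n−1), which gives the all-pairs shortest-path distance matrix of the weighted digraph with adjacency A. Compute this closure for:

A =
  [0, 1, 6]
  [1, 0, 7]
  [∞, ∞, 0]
Closure =
  [0, 1, 6]
  [1, 0, 7]
  [∞, ∞, 0]

This is the Floyd-Warshall all-pairs shortest-path computation. For each intermediate vertex k = 0, 1, …, 2, update dist[i][j] ← min(dist[i][j], dist[i][k] + dist[k][j]). The final matrix gives, for each (i, j), the minimum total weight of any directed path from i to j (possibly empty when i = j).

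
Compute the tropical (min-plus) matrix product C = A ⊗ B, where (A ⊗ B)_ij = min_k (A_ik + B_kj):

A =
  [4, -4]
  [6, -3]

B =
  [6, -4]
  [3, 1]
A ⊗ B =
  [-1, -3]
  [0, -2]

Apply the min-plus product entry-by-entry:
  C[0][0] = min over k of (A[0][0] + B[0][0] = 4 + 6 = 10, A[0][1] + B[1][0] = -4 + 3 = -1) = -1 (attained at k = 1)
  C[0][1] = min over k of (A[0][0] + B[0][1] = 4 + -4 = 0, A[0][1] + B[1][1] = -4 + 1 = -3) = -3 (attained at k = 1)
  C[1][0] = min over k of (A[1][0] + B[0][0] = 6 + 6 = 12, A[1][1] + B[1][0] = -3 + 3 = 0) = 0 (attained at k = 1)
  C[1][1] = min over k of (A[1][0] + B[0][1] = 6 + -4 = 2, A[1][1] + B[1][1] = -3 + 1 = -2) = -2 (attained at k = 1)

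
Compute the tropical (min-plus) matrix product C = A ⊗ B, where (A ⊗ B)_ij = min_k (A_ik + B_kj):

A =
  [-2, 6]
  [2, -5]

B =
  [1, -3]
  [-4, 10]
A ⊗ B =
  [-1, -5]
  [-9, -1]

Apply the min-plus product entry-by-entry:
  C[0][0] = min over k of (A[0][0] + B[0][0] = -2 + 1 = -1, A[0][1] + B[1][0] = 6 + -4 = 2) = -1 (attained at k = 0)
  C[0][1] = min over k of (A[0][0] + B[0][1] = -2 + -3 = -5, A[0][1] + B[1][1] = 6 + 10 = 16) = -5 (attained at k = 0)
  C[1][0] = min over k of (A[1][0] + B[0][0] = 2 + 1 = 3, A[1][1] + B[1][0] = -5 + -4 = -9) = -9 (attained at k = 1)
  C[1][1] = min over k of (A[1][0] + B[0][1] = 2 + -3 = -1, A[1][1] + B[1][1] = -5 + 10 = 5) = -1 (attained at k = 0)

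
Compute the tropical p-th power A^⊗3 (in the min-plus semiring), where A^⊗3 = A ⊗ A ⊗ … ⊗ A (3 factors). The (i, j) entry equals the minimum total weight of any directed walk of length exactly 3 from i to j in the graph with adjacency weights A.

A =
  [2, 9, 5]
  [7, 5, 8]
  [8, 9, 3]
A^⊗3 =
  [6, 13, 9]
  [11, 15, 14]
  [12, 15, 9]

Each entry (A^⊗3)_ij equals the minimum over all length-3 walks i = v_0 → v_1 → … → v_3 = j of Σ_t A[v_t][v_{t+1}]. For example, for (i, j) = (0, 2) we minimise over 9 possible intermediate vertex sequences; the minimum is 9, attained along the walk 0 → 0 → 0 → 2.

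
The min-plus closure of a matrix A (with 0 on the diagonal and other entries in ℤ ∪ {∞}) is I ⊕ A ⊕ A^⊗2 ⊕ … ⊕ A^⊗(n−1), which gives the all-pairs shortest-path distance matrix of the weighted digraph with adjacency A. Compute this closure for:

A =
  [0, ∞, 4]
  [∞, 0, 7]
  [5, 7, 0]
Closure =
  [0, 11, 4]
  [12, 0, 7]
  [5, 7, 0]

This is the Floyd-Warshall all-pairs shortest-path computation. For each intermediate vertex k = 0, 1, …, 2, update dist[i][j] ← min(dist[i][j], dist[i][k] + dist[k][j]). The final matrix gives, for each (i, j), the minimum total weight of any directed path from i to j (possibly empty when i = j).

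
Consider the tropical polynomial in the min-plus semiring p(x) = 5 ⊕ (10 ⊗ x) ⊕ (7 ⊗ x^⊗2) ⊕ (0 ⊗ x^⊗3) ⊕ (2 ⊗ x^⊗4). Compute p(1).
p(1) = 3

A tropical monomial a ⊗ x^⊗i evaluates to a + i · x. Evaluating each term at x = 1:
  Term 0 contributes 5 + 0 · 1 = 5
  Term 1 contributes 10 + 1 · 1 = 11
  Term 2 contributes 7 + 2 · 1 = 9
  Term 3 contributes 0 + 3 · 1 = 3
  Term 4 contributes 2 + 4 · 1 = 6
p(1) = ⊕ of these = min[5, 11, 9, 3, 6] = 3.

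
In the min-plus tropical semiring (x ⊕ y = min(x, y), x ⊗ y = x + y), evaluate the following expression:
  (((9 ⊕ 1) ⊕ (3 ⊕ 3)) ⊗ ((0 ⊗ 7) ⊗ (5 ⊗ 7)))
(((9 ⊕ 1) ⊕ (3 ⊕ 3)) ⊗ ((0 ⊗ 7) ⊗ (5 ⊗ 7))) = 20

Expand innermost to outermost. Recall ⊕ takes the minimum of its arguments and ⊗ takes their sum. Working out the expression (((9 ⊕ 1) ⊕ (3 ⊕ 3)) ⊗ ((0 ⊗ 7) ⊗ (5 ⊗ 7))) gives 20.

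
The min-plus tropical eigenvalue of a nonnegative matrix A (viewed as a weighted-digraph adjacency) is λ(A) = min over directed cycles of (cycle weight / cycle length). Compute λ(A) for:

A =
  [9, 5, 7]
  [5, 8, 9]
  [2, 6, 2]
λ(A) = 2

Enumerate directed cycles and compute their means (weight / length). Sample:
  cycle 0 → 0: weight = 9, length = 1, mean = 9/1 ≈ 9.000
  cycle 1 → 1: weight = 8, length = 1, mean = 8/1 ≈ 8.000
  cycle 2 → 2: weight = 2, length = 1, mean = 2/1 ≈ 2.000
  cycle 0 → 1 → 0: weight = 10, length = 2, mean = 10/2 ≈ 5.000
  cycle 0 → 2 → 0: weight = 9, length = 2, mean = 9/2 ≈ 4.500
  cycle 1 → 0 → 1: weight = 10, length = 2, mean = 10/2 ≈ 5.000
Minimum mean = 2.000, attained e.g. along the cycle 2 → 2 with weight 2 and length 1. So λ(A) = 2/1 = 2.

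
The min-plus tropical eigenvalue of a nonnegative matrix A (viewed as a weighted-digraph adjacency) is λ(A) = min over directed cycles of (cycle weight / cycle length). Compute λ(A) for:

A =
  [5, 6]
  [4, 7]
λ(A) = 5

Enumerate directed cycles and compute their means (weight / length). Sample:
  cycle 0 → 0: weight = 5, length = 1, mean = 5/1 ≈ 5.000
  cycle 1 → 1: weight = 7, length = 1, mean = 7/1 ≈ 7.000
  cycle 0 → 1 → 0: weight = 10, length = 2, mean = 10/2 ≈ 5.000
  cycle 1 → 0 → 1: weight = 10, length = 2, mean = 10/2 ≈ 5.000
Minimum mean = 5.000, attained e.g. along the cycle 0 → 0 with weight 5 and length 1. So λ(A) = 5/1 = 5.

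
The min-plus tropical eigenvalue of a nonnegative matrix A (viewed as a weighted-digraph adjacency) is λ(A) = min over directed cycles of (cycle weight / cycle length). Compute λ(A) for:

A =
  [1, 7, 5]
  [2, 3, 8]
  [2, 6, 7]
λ(A) = 1

Enumerate directed cycles and compute their means (weight / length). Sample:
  cycle 0 → 0: weight = 1, length = 1, mean = 1/1 ≈ 1.000
  cycle 1 → 1: weight = 3, length = 1, mean = 3/1 ≈ 3.000
  cycle 2 → 2: weight = 7, length = 1, mean = 7/1 ≈ 7.000
  cycle 0 → 1 → 0: weight = 9, length = 2, mean = 9/2 ≈ 4.500
  cycle 0 → 2 → 0: weight = 7, length = 2, mean = 7/2 ≈ 3.500
  cycle 1 → 0 → 1: weight = 9, length = 2, mean = 9/2 ≈ 4.500
Minimum mean = 1.000, attained e.g. along the cycle 0 → 0 with weight 1 and length 1. So λ(A) = 1/1 = 1.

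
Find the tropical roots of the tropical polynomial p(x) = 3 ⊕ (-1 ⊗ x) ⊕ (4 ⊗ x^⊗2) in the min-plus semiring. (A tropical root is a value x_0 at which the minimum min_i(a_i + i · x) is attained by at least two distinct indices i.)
Roots: {-5, 4}

Each tropical root is a break point of the lower envelope of the lines y = a_i + i · x (there are 3 lines, with slopes 0, 1, ..., 2). Only the lines that attain the minimum somewhere contribute to roots; other lines are dominated. Here the surviving (envelope) indices are i = 2, i = 1, i = 0.
Intersections between consecutive envelope lines give the roots: for adjacent envelope indices i < j the intersection is x = (a_i − a_j) / (j − i). Reading off the sorted break points: {-5, 4}.
Verification: at each break x_0, at least two indices attain the minimum of min_i(a_i + i · x_0).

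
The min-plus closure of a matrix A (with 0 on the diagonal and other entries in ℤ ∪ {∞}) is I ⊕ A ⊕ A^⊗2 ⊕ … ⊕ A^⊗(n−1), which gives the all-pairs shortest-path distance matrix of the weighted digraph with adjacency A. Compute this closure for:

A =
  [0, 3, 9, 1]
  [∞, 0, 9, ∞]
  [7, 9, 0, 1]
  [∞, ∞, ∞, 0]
Closure =
  [0, 3, 9, 1]
  [16, 0, 9, 10]
  [7, 9, 0, 1]
  [∞, ∞, ∞, 0]

This is the Floyd-Warshall all-pairs shortest-path computation. For each intermediate vertex k = 0, 1, …, 3, update dist[i][j] ← min(dist[i][j], dist[i][k] + dist[k][j]). The final matrix gives, for each (i, j), the minimum total weight of any directed path from i to j (possibly empty when i = j).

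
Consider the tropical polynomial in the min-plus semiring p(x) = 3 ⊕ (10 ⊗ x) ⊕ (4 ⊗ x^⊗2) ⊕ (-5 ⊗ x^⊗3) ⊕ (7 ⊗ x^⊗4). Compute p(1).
p(1) = -2

A tropical monomial a ⊗ x^⊗i evaluates to a + i · x. Evaluating each term at x = 1:
  Term 0 contributes 3 + 0 · 1 = 3
  Term 1 contributes 10 + 1 · 1 = 11
  Term 2 contributes 4 + 2 · 1 = 6
  Term 3 contributes -5 + 3 · 1 = -2
  Term 4 contributes 7 + 4 · 1 = 11
p(1) = ⊕ of these = min[3, 11, 6, -2, 11] = -2.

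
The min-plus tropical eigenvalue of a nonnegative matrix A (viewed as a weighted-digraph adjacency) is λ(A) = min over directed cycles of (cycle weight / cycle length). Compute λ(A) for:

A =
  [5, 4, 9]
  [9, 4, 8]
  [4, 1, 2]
λ(A) = 2

Enumerate directed cycles and compute their means (weight / length). Sample:
  cycle 0 → 0: weight = 5, length = 1, mean = 5/1 ≈ 5.000
  cycle 1 → 1: weight = 4, length = 1, mean = 4/1 ≈ 4.000
  cycle 2 → 2: weight = 2, length = 1, mean = 2/1 ≈ 2.000
  cycle 0 → 1 → 0: weight = 13, length = 2, mean = 13/2 ≈ 6.500
  cycle 0 → 2 → 0: weight = 13, length = 2, mean = 13/2 ≈ 6.500
  cycle 1 → 0 → 1: weight = 13, length = 2, mean = 13/2 ≈ 6.500
Minimum mean = 2.000, attained e.g. along the cycle 2 → 2 with weight 2 and length 1. So λ(A) = 2/1 = 2.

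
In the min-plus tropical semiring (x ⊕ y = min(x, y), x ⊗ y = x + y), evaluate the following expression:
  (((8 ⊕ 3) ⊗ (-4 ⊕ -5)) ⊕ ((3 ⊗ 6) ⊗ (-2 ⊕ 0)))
(((8 ⊕ 3) ⊗ (-4 ⊕ -5)) ⊕ ((3 ⊗ 6) ⊗ (-2 ⊕ 0))) = -2

Expand innermost to outermost. Recall ⊕ takes the minimum of its arguments and ⊗ takes their sum. Working out the expression (((8 ⊕ 3) ⊗ (-4 ⊕ -5)) ⊕ ((3 ⊗ 6) ⊗ (-2 ⊕ 0))) gives -2.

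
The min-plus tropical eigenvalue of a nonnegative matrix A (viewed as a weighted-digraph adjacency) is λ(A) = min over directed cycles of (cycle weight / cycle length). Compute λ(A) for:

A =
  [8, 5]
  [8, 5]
λ(A) = 5

Enumerate directed cycles and compute their means (weight / length). Sample:
  cycle 0 → 0: weight = 8, length = 1, mean = 8/1 ≈ 8.000
  cycle 1 → 1: weight = 5, length = 1, mean = 5/1 ≈ 5.000
  cycle 0 → 1 → 0: weight = 13, length = 2, mean = 13/2 ≈ 6.500
  cycle 1 → 0 → 1: weight = 13, length = 2, mean = 13/2 ≈ 6.500
Minimum mean = 5.000, attained e.g. along the cycle 1 → 1 with weight 5 and length 1. So λ(A) = 5/1 = 5.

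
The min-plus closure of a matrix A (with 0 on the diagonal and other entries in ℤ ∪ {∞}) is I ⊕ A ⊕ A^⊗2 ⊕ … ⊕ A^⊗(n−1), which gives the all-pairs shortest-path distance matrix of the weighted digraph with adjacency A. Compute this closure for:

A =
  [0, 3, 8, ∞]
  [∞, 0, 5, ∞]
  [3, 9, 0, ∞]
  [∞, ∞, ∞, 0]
Closure =
  [0, 3, 8, ∞]
  [8, 0, 5, ∞]
  [3, 6, 0, ∞]
  [∞, ∞, ∞, 0]

This is the Floyd-Warshall all-pairs shortest-path computation. For each intermediate vertex k = 0, 1, …, 3, update dist[i][j] ← min(dist[i][j], dist[i][k] + dist[k][j]). The final matrix gives, for each (i, j), the minimum total weight of any directed path from i to j (possibly empty when i = j).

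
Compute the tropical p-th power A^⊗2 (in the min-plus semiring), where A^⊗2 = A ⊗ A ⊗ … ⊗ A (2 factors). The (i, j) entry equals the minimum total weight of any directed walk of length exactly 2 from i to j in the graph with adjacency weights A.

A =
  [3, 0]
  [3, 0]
A^⊗2 =
  [3, 0]
  [3, 0]

Each entry (A^⊗2)_ij equals the minimum over all length-2 walks i = v_0 → v_1 → … → v_2 = j of Σ_t A[v_t][v_{t+1}]. For example, for (i, j) = (0, 1) we minimise over 2 possible intermediate vertex sequences; the minimum is 0, attained along the walk 0 → 1 → 1.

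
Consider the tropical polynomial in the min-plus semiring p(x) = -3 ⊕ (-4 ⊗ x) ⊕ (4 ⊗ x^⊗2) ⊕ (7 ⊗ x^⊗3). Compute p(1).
p(1) = -3

A tropical monomial a ⊗ x^⊗i evaluates to a + i · x. Evaluating each term at x = 1:
  Term 0 contributes -3 + 0 · 1 = -3
  Term 1 contributes -4 + 1 · 1 = -3
  Term 2 contributes 4 + 2 · 1 = 6
  Term 3 contributes 7 + 3 · 1 = 10
p(1) = ⊕ of these = min[-3, -3, 6, 10] = -3.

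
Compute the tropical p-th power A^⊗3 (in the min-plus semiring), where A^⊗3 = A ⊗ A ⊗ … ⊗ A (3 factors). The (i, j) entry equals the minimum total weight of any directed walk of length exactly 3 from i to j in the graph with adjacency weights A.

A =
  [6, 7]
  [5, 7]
A^⊗3 =
  [18, 19]
  [17, 18]

Each entry (A^⊗3)_ij equals the minimum over all length-3 walks i = v_0 → v_1 → … → v_3 = j of Σ_t A[v_t][v_{t+1}]. For example, for (i, j) = (0, 1) we minimise over 4 possible intermediate vertex sequences; the minimum is 19, attained along the walk 0 → 0 → 0 → 1.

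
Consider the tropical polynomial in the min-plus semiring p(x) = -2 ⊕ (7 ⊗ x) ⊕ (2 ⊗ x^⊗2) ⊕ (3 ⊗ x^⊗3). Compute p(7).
p(7) = -2

A tropical monomial a ⊗ x^⊗i evaluates to a + i · x. Evaluating each term at x = 7:
  Term 0 contributes -2 + 0 · 7 = -2
  Term 1 contributes 7 + 1 · 7 = 14
  Term 2 contributes 2 + 2 · 7 = 16
  Term 3 contributes 3 + 3 · 7 = 24
p(7) = ⊕ of these = min[-2, 14, 16, 24] = -2.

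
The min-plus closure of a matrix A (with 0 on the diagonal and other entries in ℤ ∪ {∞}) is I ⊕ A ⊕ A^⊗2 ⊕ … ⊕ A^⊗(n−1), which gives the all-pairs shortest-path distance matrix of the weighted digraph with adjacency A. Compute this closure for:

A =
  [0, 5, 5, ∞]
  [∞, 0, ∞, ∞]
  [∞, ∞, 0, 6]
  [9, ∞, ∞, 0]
Closure =
  [0, 5, 5, 11]
  [∞, 0, ∞, ∞]
  [15, 20, 0, 6]
  [9, 14, 14, 0]

This is the Floyd-Warshall all-pairs shortest-path computation. For each intermediate vertex k = 0, 1, …, 3, update dist[i][j] ← min(dist[i][j], dist[i][k] + dist[k][j]). The final matrix gives, for each (i, j), the minimum total weight of any directed path from i to j (possibly empty when i = j).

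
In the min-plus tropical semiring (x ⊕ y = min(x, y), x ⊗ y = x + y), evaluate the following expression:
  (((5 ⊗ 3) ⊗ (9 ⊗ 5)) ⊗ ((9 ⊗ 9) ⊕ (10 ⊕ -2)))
(((5 ⊗ 3) ⊗ (9 ⊗ 5)) ⊗ ((9 ⊗ 9) ⊕ (10 ⊕ -2))) = 20

Expand innermost to outermost. Recall ⊕ takes the minimum of its arguments and ⊗ takes their sum. Working out the expression (((5 ⊗ 3) ⊗ (9 ⊗ 5)) ⊗ ((9 ⊗ 9) ⊕ (10 ⊕ -2))) gives 20.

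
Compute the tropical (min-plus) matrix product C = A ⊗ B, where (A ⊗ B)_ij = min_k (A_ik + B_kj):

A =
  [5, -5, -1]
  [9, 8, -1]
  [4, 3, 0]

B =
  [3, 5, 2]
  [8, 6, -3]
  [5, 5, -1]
A ⊗ B =
  [3, 1, -8]
  [4, 4, -2]
  [5, 5, -1]

Apply the min-plus product entry-by-entry:
  C[0][0] = min over k of (A[0][0] + B[0][0] = 5 + 3 = 8, A[0][1] + B[1][0] = -5 + 8 = 3, A[0][2] + B[2][0] = -1 + 5 = 4) = 3 (attained at k = 1)
  C[0][1] = min over k of (A[0][0] + B[0][1] = 5 + 5 = 10, A[0][1] + B[1][1] = -5 + 6 = 1, A[0][2] + B[2][1] = -1 + 5 = 4) = 1 (attained at k = 1)
  C[0][2] = min over k of (A[0][0] + B[0][2] = 5 + 2 = 7, A[0][1] + B[1][2] = -5 + -3 = -8, A[0][2] + B[2][2] = -1 + -1 = -2) = -8 (attained at k = 1)
  C[1][0] = min over k of (A[1][0] + B[0][0] = 9 + 3 = 12, A[1][1] + B[1][0] = 8 + 8 = 16, A[1][2] + B[2][0] = -1 + 5 = 4) = 4 (attained at k = 2)
  C[1][1] = min over k of (A[1][0] + B[0][1] = 9 + 5 = 14, A[1][1] + B[1][1] = 8 + 6 = 14, A[1][2] + B[2][1] = -1 + 5 = 4) = 4 (attained at k = 2)
  C[1][2] = min over k of (A[1][0] + B[0][2] = 9 + 2 = 11, A[1][1] + B[1][2] = 8 + -3 = 5, A[1][2] + B[2][2] = -1 + -1 = -2) = -2 (attained at k = 2)
  C[2][0] = min over k of (A[2][0] + B[0][0] = 4 + 3 = 7, A[2][1] + B[1][0] = 3 + 8 = 11, A[2][2] + B[2][0] = 0 + 5 = 5) = 5 (attained at k = 2)
  C[2][1] = min over k of (A[2][0] + B[0][1] = 4 + 5 = 9, A[2][1] + B[1][1] = 3 + 6 = 9, A[2][2] + B[2][1] = 0 + 5 = 5) = 5 (attained at k = 2)
  C[2][2] = min over k of (A[2][0] + B[0][2] = 4 + 2 = 6, A[2][1] + B[1][2] = 3 + -3 = 0, A[2][2] + B[2][2] = 0 + -1 = -1) = -1 (attained at k = 2)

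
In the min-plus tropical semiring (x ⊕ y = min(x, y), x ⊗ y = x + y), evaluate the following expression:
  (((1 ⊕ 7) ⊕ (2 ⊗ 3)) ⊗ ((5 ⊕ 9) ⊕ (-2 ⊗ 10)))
(((1 ⊕ 7) ⊕ (2 ⊗ 3)) ⊗ ((5 ⊕ 9) ⊕ (-2 ⊗ 10))) = 6

Expand innermost to outermost. Recall ⊕ takes the minimum of its arguments and ⊗ takes their sum. Working out the expression (((1 ⊕ 7) ⊕ (2 ⊗ 3)) ⊗ ((5 ⊕ 9) ⊕ (-2 ⊗ 10))) gives 6.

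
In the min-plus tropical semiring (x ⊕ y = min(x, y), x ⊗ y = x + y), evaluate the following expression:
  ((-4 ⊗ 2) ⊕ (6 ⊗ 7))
((-4 ⊗ 2) ⊕ (6 ⊗ 7)) = -2

Expand innermost to outermost. Recall ⊕ takes the minimum of its arguments and ⊗ takes their sum. Working out the expression ((-4 ⊗ 2) ⊕ (6 ⊗ 7)) gives -2.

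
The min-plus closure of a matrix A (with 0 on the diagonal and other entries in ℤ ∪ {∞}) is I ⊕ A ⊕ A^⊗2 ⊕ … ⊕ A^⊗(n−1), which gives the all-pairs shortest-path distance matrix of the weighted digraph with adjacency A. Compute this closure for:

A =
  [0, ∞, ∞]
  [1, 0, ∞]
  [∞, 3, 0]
Closure =
  [0, ∞, ∞]
  [1, 0, ∞]
  [4, 3, 0]

This is the Floyd-Warshall all-pairs shortest-path computation. For each intermediate vertex k = 0, 1, …, 2, update dist[i][j] ← min(dist[i][j], dist[i][k] + dist[k][j]). The final matrix gives, for each (i, j), the minimum total weight of any directed path from i to j (possibly empty when i = j).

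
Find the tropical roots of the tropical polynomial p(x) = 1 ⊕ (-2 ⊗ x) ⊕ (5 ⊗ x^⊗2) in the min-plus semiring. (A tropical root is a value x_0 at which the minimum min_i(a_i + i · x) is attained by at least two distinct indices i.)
Roots: {-7, 3}

Each tropical root is a break point of the lower envelope of the lines y = a_i + i · x (there are 3 lines, with slopes 0, 1, ..., 2). Only the lines that attain the minimum somewhere contribute to roots; other lines are dominated. Here the surviving (envelope) indices are i = 2, i = 1, i = 0.
Intersections between consecutive envelope lines give the roots: for adjacent envelope indices i < j the intersection is x = (a_i − a_j) / (j − i). Reading off the sorted break points: {-7, 3}.
Verification: at each break x_0, at least two indices attain the minimum of min_i(a_i + i · x_0).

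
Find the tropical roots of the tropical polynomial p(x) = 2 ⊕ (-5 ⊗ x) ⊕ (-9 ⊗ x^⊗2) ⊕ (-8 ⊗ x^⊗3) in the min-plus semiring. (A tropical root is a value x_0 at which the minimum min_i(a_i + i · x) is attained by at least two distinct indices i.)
Roots: {-1, 4, 7}

Each tropical root is a break point of the lower envelope of the lines y = a_i + i · x (there are 4 lines, with slopes 0, 1, ..., 3). Only the lines that attain the minimum somewhere contribute to roots; other lines are dominated. Here the surviving (envelope) indices are i = 3, i = 2, i = 1, i = 0.
Intersections between consecutive envelope lines give the roots: for adjacent envelope indices i < j the intersection is x = (a_i − a_j) / (j − i). Reading off the sorted break points: {-1, 4, 7}.
Verification: at each break x_0, at least two indices attain the minimum of min_i(a_i + i · x_0).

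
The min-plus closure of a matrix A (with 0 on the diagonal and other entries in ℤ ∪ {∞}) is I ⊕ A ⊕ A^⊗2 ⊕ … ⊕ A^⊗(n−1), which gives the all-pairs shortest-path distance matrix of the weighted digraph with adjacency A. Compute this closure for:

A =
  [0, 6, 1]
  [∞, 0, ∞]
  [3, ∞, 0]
Closure =
  [0, 6, 1]
  [∞, 0, ∞]
  [3, 9, 0]

This is the Floyd-Warshall all-pairs shortest-path computation. For each intermediate vertex k = 0, 1, …, 2, update dist[i][j] ← min(dist[i][j], dist[i][k] + dist[k][j]). The final matrix gives, for each (i, j), the minimum total weight of any directed path from i to j (possibly empty when i = j).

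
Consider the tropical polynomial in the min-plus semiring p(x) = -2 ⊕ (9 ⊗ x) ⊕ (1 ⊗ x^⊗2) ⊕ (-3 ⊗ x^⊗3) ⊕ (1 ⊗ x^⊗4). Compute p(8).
p(8) = -2

A tropical monomial a ⊗ x^⊗i evaluates to a + i · x. Evaluating each term at x = 8:
  Term 0 contributes -2 + 0 · 8 = -2
  Term 1 contributes 9 + 1 · 8 = 17
  Term 2 contributes 1 + 2 · 8 = 17
  Term 3 contributes -3 + 3 · 8 = 21
  Term 4 contributes 1 + 4 · 8 = 33
p(8) = ⊕ of these = min[-2, 17, 17, 21, 33] = -2.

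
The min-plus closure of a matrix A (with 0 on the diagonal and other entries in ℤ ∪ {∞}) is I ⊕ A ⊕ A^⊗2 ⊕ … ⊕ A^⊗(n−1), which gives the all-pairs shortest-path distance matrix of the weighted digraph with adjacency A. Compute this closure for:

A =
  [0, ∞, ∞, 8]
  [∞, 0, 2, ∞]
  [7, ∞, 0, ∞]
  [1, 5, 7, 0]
Closure =
  [0, 13, 15, 8]
  [9, 0, 2, 17]
  [7, 20, 0, 15]
  [1, 5, 7, 0]

This is the Floyd-Warshall all-pairs shortest-path computation. For each intermediate vertex k = 0, 1, …, 3, update dist[i][j] ← min(dist[i][j], dist[i][k] + dist[k][j]). The final matrix gives, for each (i, j), the minimum total weight of any directed path from i to j (possibly empty when i = j).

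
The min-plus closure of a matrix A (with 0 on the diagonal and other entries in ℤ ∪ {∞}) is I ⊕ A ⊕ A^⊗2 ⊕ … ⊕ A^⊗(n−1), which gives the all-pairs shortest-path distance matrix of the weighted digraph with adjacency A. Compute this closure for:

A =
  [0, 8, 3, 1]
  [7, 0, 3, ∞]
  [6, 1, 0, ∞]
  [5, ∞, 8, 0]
Closure =
  [0, 4, 3, 1]
  [7, 0, 3, 8]
  [6, 1, 0, 7]
  [5, 9, 8, 0]

This is the Floyd-Warshall all-pairs shortest-path computation. For each intermediate vertex k = 0, 1, …, 3, update dist[i][j] ← min(dist[i][j], dist[i][k] + dist[k][j]). The final matrix gives, for each (i, j), the minimum total weight of any directed path from i to j (possibly empty when i = j).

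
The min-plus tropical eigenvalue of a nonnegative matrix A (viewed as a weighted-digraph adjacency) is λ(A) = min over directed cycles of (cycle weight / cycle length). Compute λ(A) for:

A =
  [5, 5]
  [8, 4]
λ(A) = 4

Enumerate directed cycles and compute their means (weight / length). Sample:
  cycle 0 → 0: weight = 5, length = 1, mean = 5/1 ≈ 5.000
  cycle 1 → 1: weight = 4, length = 1, mean = 4/1 ≈ 4.000
  cycle 0 → 1 → 0: weight = 13, length = 2, mean = 13/2 ≈ 6.500
  cycle 1 → 0 → 1: weight = 13, length = 2, mean = 13/2 ≈ 6.500
Minimum mean = 4.000, attained e.g. along the cycle 1 → 1 with weight 4 and length 1. So λ(A) = 4/1 = 4.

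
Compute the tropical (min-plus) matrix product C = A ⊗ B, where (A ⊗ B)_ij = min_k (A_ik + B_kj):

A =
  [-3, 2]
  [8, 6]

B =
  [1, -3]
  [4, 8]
A ⊗ B =
  [-2, -6]
  [9, 5]

Apply the min-plus product entry-by-entry:
  C[0][0] = min over k of (A[0][0] + B[0][0] = -3 + 1 = -2, A[0][1] + B[1][0] = 2 + 4 = 6) = -2 (attained at k = 0)
  C[0][1] = min over k of (A[0][0] + B[0][1] = -3 + -3 = -6, A[0][1] + B[1][1] = 2 + 8 = 10) = -6 (attained at k = 0)
  C[1][0] = min over k of (A[1][0] + B[0][0] = 8 + 1 = 9, A[1][1] + B[1][0] = 6 + 4 = 10) = 9 (attained at k = 0)
  C[1][1] = min over k of (A[1][0] + B[0][1] = 8 + -3 = 5, A[1][1] + B[1][1] = 6 + 8 = 14) = 5 (attained at k = 0)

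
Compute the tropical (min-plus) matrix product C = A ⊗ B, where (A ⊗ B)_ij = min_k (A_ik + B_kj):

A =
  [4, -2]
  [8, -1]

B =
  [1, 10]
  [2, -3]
A ⊗ B =
  [0, -5]
  [1, -4]

Apply the min-plus product entry-by-entry:
  C[0][0] = min over k of (A[0][0] + B[0][0] = 4 + 1 = 5, A[0][1] + B[1][0] = -2 + 2 = 0) = 0 (attained at k = 1)
  C[0][1] = min over k of (A[0][0] + B[0][1] = 4 + 10 = 14, A[0][1] + B[1][1] = -2 + -3 = -5) = -5 (attained at k = 1)
  C[1][0] = min over k of (A[1][0] + B[0][0] = 8 + 1 = 9, A[1][1] + B[1][0] = -1 + 2 = 1) = 1 (attained at k = 1)
  C[1][1] = min over k of (A[1][0] + B[0][1] = 8 + 10 = 18, A[1][1] + B[1][1] = -1 + -3 = -4) = -4 (attained at k = 1)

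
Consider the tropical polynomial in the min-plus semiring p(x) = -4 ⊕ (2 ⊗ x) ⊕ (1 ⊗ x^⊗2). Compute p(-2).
p(-2) = -4

A tropical monomial a ⊗ x^⊗i evaluates to a + i · x. Evaluating each term at x = -2:
  Term 0 contributes -4 + 0 · -2 = -4
  Term 1 contributes 2 + 1 · -2 = 0
  Term 2 contributes 1 + 2 · -2 = -3
p(-2) = ⊕ of these = min[-4, 0, -3] = -4.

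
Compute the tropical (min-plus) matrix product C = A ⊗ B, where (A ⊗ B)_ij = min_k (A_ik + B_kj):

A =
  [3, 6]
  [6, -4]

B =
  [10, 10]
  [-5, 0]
A ⊗ B =
  [1, 6]
  [-9, -4]

Apply the min-plus product entry-by-entry:
  C[0][0] = min over k of (A[0][0] + B[0][0] = 3 + 10 = 13, A[0][1] + B[1][0] = 6 + -5 = 1) = 1 (attained at k = 1)
  C[0][1] = min over k of (A[0][0] + B[0][1] = 3 + 10 = 13, A[0][1] + B[1][1] = 6 + 0 = 6) = 6 (attained at k = 1)
  C[1][0] = min over k of (A[1][0] + B[0][0] = 6 + 10 = 16, A[1][1] + B[1][0] = -4 + -5 = -9) = -9 (attained at k = 1)
  C[1][1] = min over k of (A[1][0] + B[0][1] = 6 + 10 = 16, A[1][1] + B[1][1] = -4 + 0 = -4) = -4 (attained at k = 1)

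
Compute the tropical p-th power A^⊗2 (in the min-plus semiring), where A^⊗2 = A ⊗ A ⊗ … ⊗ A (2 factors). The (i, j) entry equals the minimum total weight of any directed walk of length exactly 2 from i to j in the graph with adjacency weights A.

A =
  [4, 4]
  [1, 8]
A^⊗2 =
  [5, 8]
  [5, 5]

Each entry (A^⊗2)_ij equals the minimum over all length-2 walks i = v_0 → v_1 → … → v_2 = j of Σ_t A[v_t][v_{t+1}]. For example, for (i, j) = (0, 1) we minimise over 2 possible intermediate vertex sequences; the minimum is 8, attained along the walk 0 → 0 → 1.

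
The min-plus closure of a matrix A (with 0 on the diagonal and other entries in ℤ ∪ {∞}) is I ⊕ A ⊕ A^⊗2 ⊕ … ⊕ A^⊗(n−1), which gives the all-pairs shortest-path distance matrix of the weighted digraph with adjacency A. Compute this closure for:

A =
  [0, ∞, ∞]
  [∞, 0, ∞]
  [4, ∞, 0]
Closure =
  [0, ∞, ∞]
  [∞, 0, ∞]
  [4, ∞, 0]

This is the Floyd-Warshall all-pairs shortest-path computation. For each intermediate vertex k = 0, 1, …, 2, update dist[i][j] ← min(dist[i][j], dist[i][k] + dist[k][j]). The final matrix gives, for each (i, j), the minimum total weight of any directed path from i to j (possibly empty when i = j).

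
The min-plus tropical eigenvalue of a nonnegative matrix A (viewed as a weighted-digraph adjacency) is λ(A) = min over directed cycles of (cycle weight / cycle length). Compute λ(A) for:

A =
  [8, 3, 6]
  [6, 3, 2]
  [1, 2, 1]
λ(A) = 1

Enumerate directed cycles and compute their means (weight / length). Sample:
  cycle 0 → 0: weight = 8, length = 1, mean = 8/1 ≈ 8.000
  cycle 1 → 1: weight = 3, length = 1, mean = 3/1 ≈ 3.000
  cycle 2 → 2: weight = 1, length = 1, mean = 1/1 ≈ 1.000
  cycle 0 → 1 → 0: weight = 9, length = 2, mean = 9/2 ≈ 4.500
  cycle 0 → 2 → 0: weight = 7, length = 2, mean = 7/2 ≈ 3.500
  cycle 1 → 0 → 1: weight = 9, length = 2, mean = 9/2 ≈ 4.500
Minimum mean = 1.000, attained e.g. along the cycle 2 → 2 with weight 1 and length 1. So λ(A) = 1/1 = 1.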